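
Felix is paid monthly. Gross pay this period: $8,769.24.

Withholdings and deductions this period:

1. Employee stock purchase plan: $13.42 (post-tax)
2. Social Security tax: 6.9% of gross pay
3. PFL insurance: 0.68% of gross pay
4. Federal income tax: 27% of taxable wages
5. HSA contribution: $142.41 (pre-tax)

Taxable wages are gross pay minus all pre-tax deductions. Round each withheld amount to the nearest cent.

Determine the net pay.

$5,619.46

HSA contribution: $142.41
Taxable wages = $8,769.24 − $142.41 = $8,626.83
Federal income tax: $8,626.83 × 0.27 = $2,329.24
Social Security tax: $8,769.24 × 0.069 = $605.08
PFL insurance: $8,769.24 × 0.0068 = $59.63
Employee stock purchase plan: $13.42
Total deductions = $142.41 + $2,329.24 + $605.08 + $59.63 + $13.42 = $3,149.78
Net pay = $8,769.24 − $3,149.78 = $5,619.46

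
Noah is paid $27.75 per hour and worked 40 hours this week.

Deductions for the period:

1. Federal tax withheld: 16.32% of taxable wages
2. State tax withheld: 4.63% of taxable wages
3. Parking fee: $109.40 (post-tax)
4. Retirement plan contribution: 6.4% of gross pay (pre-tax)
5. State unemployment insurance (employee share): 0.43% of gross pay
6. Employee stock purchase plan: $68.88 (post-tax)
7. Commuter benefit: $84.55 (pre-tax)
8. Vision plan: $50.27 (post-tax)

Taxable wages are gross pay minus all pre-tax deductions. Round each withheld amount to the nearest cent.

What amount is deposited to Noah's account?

$521.14

Gross pay: 40 × $27.75 = $1,110.00
Commuter benefit: $84.55
Retirement plan contribution: $1,110.00 × 0.064 = $71.04
Pre-tax total = $84.55 + $71.04 = $155.59
Taxable wages = $1,110.00 − $155.59 = $954.41
Federal tax withheld: $954.41 × 0.1632 = $155.76
State tax withheld: $954.41 × 0.0463 = $44.19
State unemployment insurance (employee share): $1,110.00 × 0.0043 = $4.77
Parking fee: $109.40
Vision plan: $50.27
Employee stock purchase plan: $68.88
Total deductions = $84.55 + $71.04 + $155.76 + $44.19 + $4.77 + $109.40 + $50.27 + $68.88 = $588.86
Net pay = $1,110.00 − $588.86 = $521.14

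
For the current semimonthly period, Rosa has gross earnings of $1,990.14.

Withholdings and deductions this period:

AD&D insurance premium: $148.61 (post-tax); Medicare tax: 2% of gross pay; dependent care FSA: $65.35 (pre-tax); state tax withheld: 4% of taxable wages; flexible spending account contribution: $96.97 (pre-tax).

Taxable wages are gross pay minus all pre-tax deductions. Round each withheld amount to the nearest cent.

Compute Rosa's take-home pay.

Dependent care FSA: $65.35
Flexible spending account contribution: $96.97
Pre-tax total = $65.35 + $96.97 = $162.32
Taxable wages = $1,990.14 − $162.32 = $1,827.82
State tax withheld: $1,827.82 × 0.04 = $73.11
Medicare tax: $1,990.14 × 0.02 = $39.80
AD&D insurance premium: $148.61
Total deductions = $65.35 + $96.97 + $73.11 + $39.80 + $148.61 = $423.84
Net pay = $1,990.14 − $423.84 = $1,566.30

$1,566.30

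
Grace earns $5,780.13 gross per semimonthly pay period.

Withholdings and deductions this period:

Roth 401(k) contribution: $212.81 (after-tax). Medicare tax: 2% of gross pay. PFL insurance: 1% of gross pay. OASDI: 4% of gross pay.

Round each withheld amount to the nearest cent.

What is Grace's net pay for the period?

$5,162.71

OASDI: $5,780.13 × 0.04 = $231.21
Medicare tax: $5,780.13 × 0.02 = $115.60
PFL insurance: $5,780.13 × 0.01 = $57.80
Roth 401(k) contribution: $212.81
Total deductions = $231.21 + $115.60 + $57.80 + $212.81 = $617.42
Net pay = $5,780.13 − $617.42 = $5,162.71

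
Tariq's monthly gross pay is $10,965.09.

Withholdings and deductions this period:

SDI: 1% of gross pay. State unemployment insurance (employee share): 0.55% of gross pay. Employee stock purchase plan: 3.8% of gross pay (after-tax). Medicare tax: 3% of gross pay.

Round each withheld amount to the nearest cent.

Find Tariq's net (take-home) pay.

Medicare tax: $10,965.09 × 0.03 = $328.95
SDI: $10,965.09 × 0.01 = $109.65
State unemployment insurance (employee share): $10,965.09 × 0.0055 = $60.31
Employee stock purchase plan: $10,965.09 × 0.038 = $416.67
Total deductions = $328.95 + $109.65 + $60.31 + $416.67 = $915.58
Net pay = $10,965.09 − $915.58 = $10,049.51

$10,049.51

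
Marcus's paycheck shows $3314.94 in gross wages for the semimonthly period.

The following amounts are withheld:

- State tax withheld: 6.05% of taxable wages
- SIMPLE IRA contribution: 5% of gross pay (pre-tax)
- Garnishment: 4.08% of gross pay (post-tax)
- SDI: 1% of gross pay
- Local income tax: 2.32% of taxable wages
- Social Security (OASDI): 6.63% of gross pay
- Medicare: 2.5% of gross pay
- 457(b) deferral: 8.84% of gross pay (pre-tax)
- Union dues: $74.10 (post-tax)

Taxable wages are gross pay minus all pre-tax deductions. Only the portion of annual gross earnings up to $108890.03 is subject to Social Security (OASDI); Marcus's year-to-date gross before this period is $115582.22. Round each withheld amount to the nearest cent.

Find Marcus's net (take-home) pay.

$2291.72

SIMPLE IRA contribution: $3314.94 × 0.05 = $165.75
457(b) deferral: $3314.94 × 0.0884 = $293.04
Pre-tax total = $165.75 + $293.04 = $458.79
Taxable wages = $3314.94 − $458.79 = $2856.15
State tax withheld: $2856.15 × 0.0605 = $172.80
Local income tax: $2856.15 × 0.0232 = $66.26
Medicare: $3314.94 × 0.025 = $82.87
Social Security (OASDI): annual cap $108890.03 already reached (YTD $115582.22), so $0.00
SDI: $3314.94 × 0.01 = $33.15
Garnishment: $3314.94 × 0.0408 = $135.25
Union dues: $74.10
Total deductions = $165.75 + $293.04 + $172.80 + $66.26 + $82.87 + $0.00 + $33.15 + $135.25 + $74.10 = $1023.22
Net pay = $3314.94 − $1023.22 = $2291.72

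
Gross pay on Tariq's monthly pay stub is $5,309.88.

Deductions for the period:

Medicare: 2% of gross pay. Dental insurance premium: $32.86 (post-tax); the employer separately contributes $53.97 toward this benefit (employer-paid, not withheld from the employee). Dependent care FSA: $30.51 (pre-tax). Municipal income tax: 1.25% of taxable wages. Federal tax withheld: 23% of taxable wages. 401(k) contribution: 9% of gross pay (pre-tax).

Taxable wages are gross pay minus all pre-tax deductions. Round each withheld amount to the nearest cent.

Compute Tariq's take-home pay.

$3,498.06

401(k) contribution: $5,309.88 × 0.09 = $477.89
Dependent care FSA: $30.51
Pre-tax total = $477.89 + $30.51 = $508.40
Taxable wages = $5,309.88 − $508.40 = $4,801.48
Municipal income tax: $4,801.48 × 0.0125 = $60.02
Federal tax withheld: $4,801.48 × 0.23 = $1,104.34
Medicare: $5,309.88 × 0.02 = $106.20
Dental insurance premium: $32.86
(Employer's $53.97 toward dental insurance premium is not withheld from the employee.)
Total deductions = $477.89 + $30.51 + $60.02 + $1,104.34 + $106.20 + $32.86 = $1,811.82
Net pay = $5,309.88 − $1,811.82 = $3,498.06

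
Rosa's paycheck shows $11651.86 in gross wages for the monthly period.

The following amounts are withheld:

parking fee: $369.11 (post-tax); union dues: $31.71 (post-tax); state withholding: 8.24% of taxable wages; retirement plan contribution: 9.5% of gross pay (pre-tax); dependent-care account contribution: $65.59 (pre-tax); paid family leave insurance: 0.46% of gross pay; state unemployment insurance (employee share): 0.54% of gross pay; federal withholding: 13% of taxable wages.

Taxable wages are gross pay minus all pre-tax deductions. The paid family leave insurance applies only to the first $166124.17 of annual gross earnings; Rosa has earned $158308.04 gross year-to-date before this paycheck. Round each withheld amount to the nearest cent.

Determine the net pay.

$7753.84

Retirement plan contribution: $11651.86 × 0.095 = $1106.93
Dependent-care account contribution: $65.59
Pre-tax total = $1106.93 + $65.59 = $1172.52
Taxable wages = $11651.86 − $1172.52 = $10479.34
State withholding: $10479.34 × 0.0824 = $863.50
Federal withholding: $10479.34 × 0.13 = $1362.31
Paid family leave insurance: only $166124.17 − $158308.04 = $7816.13 of this check is subject → $7816.13 × 0.0046 = $35.95
State unemployment insurance (employee share): $11651.86 × 0.0054 = $62.92
Parking fee: $369.11
Union dues: $31.71
Total deductions = $1106.93 + $65.59 + $863.50 + $1362.31 + $35.95 + $62.92 + $369.11 + $31.71 = $3898.02
Net pay = $11651.86 − $3898.02 = $7753.84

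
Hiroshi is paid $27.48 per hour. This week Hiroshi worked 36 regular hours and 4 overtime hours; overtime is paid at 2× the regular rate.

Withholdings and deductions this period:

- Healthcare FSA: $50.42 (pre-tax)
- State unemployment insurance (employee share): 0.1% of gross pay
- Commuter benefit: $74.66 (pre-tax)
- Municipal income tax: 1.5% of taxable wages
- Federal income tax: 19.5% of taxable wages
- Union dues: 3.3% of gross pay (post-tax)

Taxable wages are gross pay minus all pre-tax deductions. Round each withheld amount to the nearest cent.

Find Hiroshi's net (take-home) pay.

$815.28

Regular pay: 36 × $27.48 = $989.28
Overtime pay: 4 × $27.48 × 2 = $219.84
Gross pay = $989.28 + $219.84 = $1209.12
Healthcare FSA: $50.42
Commuter benefit: $74.66
Pre-tax total = $50.42 + $74.66 = $125.08
Taxable wages = $1209.12 − $125.08 = $1084.04
Municipal income tax: $1084.04 × 0.015 = $16.26
Federal income tax: $1084.04 × 0.195 = $211.39
State unemployment insurance (employee share): $1209.12 × 0.001 = $1.21
Union dues: $1209.12 × 0.033 = $39.90
Total deductions = $50.42 + $74.66 + $16.26 + $211.39 + $1.21 + $39.90 = $393.84
Net pay = $1209.12 − $393.84 = $815.28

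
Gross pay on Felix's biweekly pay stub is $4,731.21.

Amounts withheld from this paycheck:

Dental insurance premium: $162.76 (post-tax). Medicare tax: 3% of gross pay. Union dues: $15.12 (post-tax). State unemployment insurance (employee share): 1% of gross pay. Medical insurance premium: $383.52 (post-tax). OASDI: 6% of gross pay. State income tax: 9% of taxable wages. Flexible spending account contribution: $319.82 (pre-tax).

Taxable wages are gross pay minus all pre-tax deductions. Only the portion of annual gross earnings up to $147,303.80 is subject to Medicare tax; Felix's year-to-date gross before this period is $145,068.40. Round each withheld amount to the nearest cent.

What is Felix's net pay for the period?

$3,054.72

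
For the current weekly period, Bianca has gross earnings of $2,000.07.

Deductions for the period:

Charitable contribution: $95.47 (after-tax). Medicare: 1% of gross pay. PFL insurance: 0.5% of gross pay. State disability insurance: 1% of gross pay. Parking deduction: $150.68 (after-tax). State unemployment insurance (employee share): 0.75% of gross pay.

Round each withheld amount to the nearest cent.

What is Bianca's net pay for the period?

Medicare: $2,000.07 × 0.01 = $20.00
PFL insurance: $2,000.07 × 0.005 = $10.00
State unemployment insurance (employee share): $2,000.07 × 0.0075 = $15.00
State disability insurance: $2,000.07 × 0.01 = $20.00
Parking deduction: $150.68
Charitable contribution: $95.47
Total deductions = $20.00 + $10.00 + $15.00 + $20.00 + $150.68 + $95.47 = $311.15
Net pay = $2,000.07 − $311.15 = $1,688.92

$1,688.92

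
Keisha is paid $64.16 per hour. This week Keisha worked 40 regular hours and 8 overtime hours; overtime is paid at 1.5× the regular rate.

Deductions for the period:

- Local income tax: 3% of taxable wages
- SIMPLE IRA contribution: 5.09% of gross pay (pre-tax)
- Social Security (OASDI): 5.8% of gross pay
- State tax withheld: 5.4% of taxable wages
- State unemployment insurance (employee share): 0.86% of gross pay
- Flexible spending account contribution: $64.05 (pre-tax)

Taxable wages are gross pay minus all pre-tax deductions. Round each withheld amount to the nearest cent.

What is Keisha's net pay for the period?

$2,619.65

Regular pay: 40 × $64.16 = $2,566.40
Overtime pay: 8 × $64.16 × 1.5 = $769.92
Gross pay = $2,566.40 + $769.92 = $3,336.32
SIMPLE IRA contribution: $3,336.32 × 0.0509 = $169.82
Flexible spending account contribution: $64.05
Pre-tax total = $169.82 + $64.05 = $233.87
Taxable wages = $3,336.32 − $233.87 = $3,102.45
State tax withheld: $3,102.45 × 0.054 = $167.53
Local income tax: $3,102.45 × 0.03 = $93.07
State unemployment insurance (employee share): $3,336.32 × 0.0086 = $28.69
Social Security (OASDI): $3,336.32 × 0.058 = $193.51
Total deductions = $169.82 + $64.05 + $167.53 + $93.07 + $28.69 + $193.51 = $716.67
Net pay = $3,336.32 − $716.67 = $2,619.65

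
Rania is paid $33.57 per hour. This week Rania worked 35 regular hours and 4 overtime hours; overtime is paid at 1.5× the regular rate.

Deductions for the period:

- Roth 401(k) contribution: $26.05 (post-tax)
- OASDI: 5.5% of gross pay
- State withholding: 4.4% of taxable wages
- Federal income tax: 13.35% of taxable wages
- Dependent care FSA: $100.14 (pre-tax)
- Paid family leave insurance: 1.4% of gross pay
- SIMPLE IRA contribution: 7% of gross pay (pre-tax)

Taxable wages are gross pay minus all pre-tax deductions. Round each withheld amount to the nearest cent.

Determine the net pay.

Regular pay: 35 × $33.57 = $1,174.95
Overtime pay: 4 × $33.57 × 1.5 = $201.42
Gross pay = $1,174.95 + $201.42 = $1,376.37
SIMPLE IRA contribution: $1,376.37 × 0.07 = $96.35
Dependent care FSA: $100.14
Pre-tax total = $96.35 + $100.14 = $196.49
Taxable wages = $1,376.37 − $196.49 = $1,179.88
State withholding: $1,179.88 × 0.044 = $51.91
Federal income tax: $1,179.88 × 0.1335 = $157.51
OASDI: $1,376.37 × 0.055 = $75.70
Paid family leave insurance: $1,376.37 × 0.014 = $19.27
Roth 401(k) contribution: $26.05
Total deductions = $96.35 + $100.14 + $51.91 + $157.51 + $75.70 + $19.27 + $26.05 = $526.93
Net pay = $1,376.37 − $526.93 = $849.44

$849.44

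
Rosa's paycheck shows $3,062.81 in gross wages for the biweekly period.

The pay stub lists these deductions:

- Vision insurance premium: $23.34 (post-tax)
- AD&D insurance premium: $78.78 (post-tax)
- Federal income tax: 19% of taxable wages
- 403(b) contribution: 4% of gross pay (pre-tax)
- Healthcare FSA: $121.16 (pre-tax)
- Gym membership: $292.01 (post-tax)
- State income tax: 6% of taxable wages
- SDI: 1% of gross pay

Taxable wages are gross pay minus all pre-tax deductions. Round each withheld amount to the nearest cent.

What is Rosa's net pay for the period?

$1,689.59

403(b) contribution: $3,062.81 × 0.04 = $122.51
Healthcare FSA: $121.16
Pre-tax total = $122.51 + $121.16 = $243.67
Taxable wages = $3,062.81 − $243.67 = $2,819.14
State income tax: $2,819.14 × 0.06 = $169.15
Federal income tax: $2,819.14 × 0.19 = $535.64
SDI: $3,062.81 × 0.01 = $30.63
Gym membership: $292.01
Vision insurance premium: $23.34
AD&D insurance premium: $78.78
Total deductions = $122.51 + $121.16 + $169.15 + $535.64 + $30.63 + $292.01 + $23.34 + $78.78 = $1,373.22
Net pay = $3,062.81 − $1,373.22 = $1,689.59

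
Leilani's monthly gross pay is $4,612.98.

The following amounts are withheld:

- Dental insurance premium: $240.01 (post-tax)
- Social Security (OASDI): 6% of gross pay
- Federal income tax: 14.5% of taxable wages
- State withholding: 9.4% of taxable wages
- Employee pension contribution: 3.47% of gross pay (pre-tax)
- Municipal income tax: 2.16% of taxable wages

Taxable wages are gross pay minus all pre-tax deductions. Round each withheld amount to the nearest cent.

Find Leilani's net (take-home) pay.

$2,775.70

Employee pension contribution: $4,612.98 × 0.0347 = $160.07
Taxable wages = $4,612.98 − $160.07 = $4,452.91
State withholding: $4,452.91 × 0.094 = $418.57
Federal income tax: $4,452.91 × 0.145 = $645.67
Municipal income tax: $4,452.91 × 0.0216 = $96.18
Social Security (OASDI): $4,612.98 × 0.06 = $276.78
Dental insurance premium: $240.01
Total deductions = $160.07 + $418.57 + $645.67 + $96.18 + $276.78 + $240.01 = $1,837.28
Net pay = $4,612.98 − $1,837.28 = $2,775.70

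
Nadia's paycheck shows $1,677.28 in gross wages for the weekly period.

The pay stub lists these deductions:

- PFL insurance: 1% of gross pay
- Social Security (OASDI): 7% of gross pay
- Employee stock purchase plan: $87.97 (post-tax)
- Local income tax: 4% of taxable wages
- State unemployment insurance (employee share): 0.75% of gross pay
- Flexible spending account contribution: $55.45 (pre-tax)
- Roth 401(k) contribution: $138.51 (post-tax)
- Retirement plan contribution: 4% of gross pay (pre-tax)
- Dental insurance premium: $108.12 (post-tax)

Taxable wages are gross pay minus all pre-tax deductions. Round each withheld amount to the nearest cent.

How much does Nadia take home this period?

$1,011.19

Flexible spending account contribution: $55.45
Retirement plan contribution: $1,677.28 × 0.04 = $67.09
Pre-tax total = $55.45 + $67.09 = $122.54
Taxable wages = $1,677.28 − $122.54 = $1,554.74
Local income tax: $1,554.74 × 0.04 = $62.19
PFL insurance: $1,677.28 × 0.01 = $16.77
State unemployment insurance (employee share): $1,677.28 × 0.0075 = $12.58
Social Security (OASDI): $1,677.28 × 0.07 = $117.41
Dental insurance premium: $108.12
Roth 401(k) contribution: $138.51
Employee stock purchase plan: $87.97
Total deductions = $55.45 + $67.09 + $62.19 + $16.77 + $12.58 + $117.41 + $108.12 + $138.51 + $87.97 = $666.09
Net pay = $1,677.28 − $666.09 = $1,011.19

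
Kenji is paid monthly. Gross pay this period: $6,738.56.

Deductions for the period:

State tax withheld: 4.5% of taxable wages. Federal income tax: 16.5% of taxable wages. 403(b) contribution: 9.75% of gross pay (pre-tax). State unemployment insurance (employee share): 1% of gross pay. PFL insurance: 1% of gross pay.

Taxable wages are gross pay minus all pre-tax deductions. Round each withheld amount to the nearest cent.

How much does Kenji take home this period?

$4,669.64

403(b) contribution: $6,738.56 × 0.0975 = $657.01
Taxable wages = $6,738.56 − $657.01 = $6,081.55
State tax withheld: $6,081.55 × 0.045 = $273.67
Federal income tax: $6,081.55 × 0.165 = $1,003.46
PFL insurance: $6,738.56 × 0.01 = $67.39
State unemployment insurance (employee share): $6,738.56 × 0.01 = $67.39
Total deductions = $657.01 + $273.67 + $1,003.46 + $67.39 + $67.39 = $2,068.92
Net pay = $6,738.56 − $2,068.92 = $4,669.64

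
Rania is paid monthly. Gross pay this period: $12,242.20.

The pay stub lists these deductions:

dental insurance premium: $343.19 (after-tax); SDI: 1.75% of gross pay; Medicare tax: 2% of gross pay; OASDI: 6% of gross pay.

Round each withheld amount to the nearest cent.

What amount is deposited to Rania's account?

Medicare tax: $12,242.20 × 0.02 = $244.84
SDI: $12,242.20 × 0.0175 = $214.24
OASDI: $12,242.20 × 0.06 = $734.53
Dental insurance premium: $343.19
Total deductions = $244.84 + $214.24 + $734.53 + $343.19 = $1,536.80
Net pay = $12,242.20 − $1,536.80 = $10,705.40

$10,705.40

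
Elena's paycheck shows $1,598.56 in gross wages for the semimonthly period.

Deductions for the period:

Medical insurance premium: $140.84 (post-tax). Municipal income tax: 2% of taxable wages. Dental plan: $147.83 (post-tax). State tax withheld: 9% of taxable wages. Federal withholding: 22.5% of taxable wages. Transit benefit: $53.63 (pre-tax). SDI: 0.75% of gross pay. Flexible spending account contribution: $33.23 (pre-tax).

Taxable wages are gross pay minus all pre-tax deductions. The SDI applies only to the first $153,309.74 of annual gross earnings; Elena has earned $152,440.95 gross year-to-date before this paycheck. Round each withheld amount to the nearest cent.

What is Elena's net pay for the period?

Transit benefit: $53.63
Flexible spending account contribution: $33.23
Pre-tax total = $53.63 + $33.23 = $86.86
Taxable wages = $1,598.56 − $86.86 = $1,511.70
Municipal income tax: $1,511.70 × 0.02 = $30.23
Federal withholding: $1,511.70 × 0.225 = $340.13
State tax withheld: $1,511.70 × 0.09 = $136.05
SDI: only $153,309.74 − $152,440.95 = $868.79 of this check is subject → $868.79 × 0.0075 = $6.52
Medical insurance premium: $140.84
Dental plan: $147.83
Total deductions = $53.63 + $33.23 + $30.23 + $340.13 + $136.05 + $6.52 + $140.84 + $147.83 = $888.46
Net pay = $1,598.56 − $888.46 = $710.10

$710.10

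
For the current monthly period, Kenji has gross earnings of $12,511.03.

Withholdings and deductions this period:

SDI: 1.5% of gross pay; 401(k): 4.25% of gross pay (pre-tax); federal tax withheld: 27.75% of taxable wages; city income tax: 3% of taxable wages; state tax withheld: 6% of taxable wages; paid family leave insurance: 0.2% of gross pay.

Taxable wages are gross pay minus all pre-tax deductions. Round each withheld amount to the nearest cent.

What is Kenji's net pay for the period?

401(k): $12,511.03 × 0.0425 = $531.72
Taxable wages = $12,511.03 − $531.72 = $11,979.31
State tax withheld: $11,979.31 × 0.06 = $718.76
City income tax: $11,979.31 × 0.03 = $359.38
Federal tax withheld: $11,979.31 × 0.2775 = $3,324.26
SDI: $12,511.03 × 0.015 = $187.67
Paid family leave insurance: $12,511.03 × 0.002 = $25.02
Total deductions = $531.72 + $718.76 + $359.38 + $3,324.26 + $187.67 + $25.02 = $5,146.81
Net pay = $12,511.03 − $5,146.81 = $7,364.22

$7,364.22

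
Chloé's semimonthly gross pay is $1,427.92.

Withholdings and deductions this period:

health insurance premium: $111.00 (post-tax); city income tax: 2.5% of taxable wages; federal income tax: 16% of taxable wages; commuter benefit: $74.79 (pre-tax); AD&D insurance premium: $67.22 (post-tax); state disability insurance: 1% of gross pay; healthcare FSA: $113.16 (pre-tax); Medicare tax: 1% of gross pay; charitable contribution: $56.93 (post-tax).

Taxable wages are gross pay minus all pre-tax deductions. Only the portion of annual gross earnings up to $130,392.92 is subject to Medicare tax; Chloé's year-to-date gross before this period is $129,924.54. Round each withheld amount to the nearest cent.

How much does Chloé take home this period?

Healthcare FSA: $113.16
Commuter benefit: $74.79
Pre-tax total = $113.16 + $74.79 = $187.95
Taxable wages = $1,427.92 − $187.95 = $1,239.97
City income tax: $1,239.97 × 0.025 = $31.00
Federal income tax: $1,239.97 × 0.16 = $198.40
Medicare tax: only $130,392.92 − $129,924.54 = $468.38 of this check is subject → $468.38 × 0.01 = $4.68
State disability insurance: $1,427.92 × 0.01 = $14.28
Charitable contribution: $56.93
Health insurance premium: $111.00
AD&D insurance premium: $67.22
Total deductions = $113.16 + $74.79 + $31.00 + $198.40 + $4.68 + $14.28 + $56.93 + $111.00 + $67.22 = $671.46
Net pay = $1,427.92 − $671.46 = $756.46

$756.46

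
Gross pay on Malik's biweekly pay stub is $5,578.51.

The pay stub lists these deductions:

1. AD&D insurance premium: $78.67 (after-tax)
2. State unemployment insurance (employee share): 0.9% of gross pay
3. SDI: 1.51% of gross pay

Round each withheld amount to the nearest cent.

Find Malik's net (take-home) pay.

$5,365.39

State unemployment insurance (employee share): $5,578.51 × 0.009 = $50.21
SDI: $5,578.51 × 0.0151 = $84.24
AD&D insurance premium: $78.67
Total deductions = $50.21 + $84.24 + $78.67 = $213.12
Net pay = $5,578.51 − $213.12 = $5,365.39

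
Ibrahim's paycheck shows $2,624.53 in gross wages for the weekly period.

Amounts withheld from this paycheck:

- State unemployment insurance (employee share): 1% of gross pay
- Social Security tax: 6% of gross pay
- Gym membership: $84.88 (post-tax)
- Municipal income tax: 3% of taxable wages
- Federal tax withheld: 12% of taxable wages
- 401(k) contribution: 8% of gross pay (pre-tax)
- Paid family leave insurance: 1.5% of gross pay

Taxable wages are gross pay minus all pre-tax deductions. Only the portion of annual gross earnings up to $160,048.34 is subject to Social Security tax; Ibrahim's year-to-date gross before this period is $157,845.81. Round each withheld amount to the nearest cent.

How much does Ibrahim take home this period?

401(k) contribution: $2,624.53 × 0.08 = $209.96
Taxable wages = $2,624.53 − $209.96 = $2,414.57
Federal tax withheld: $2,414.57 × 0.12 = $289.75
Municipal income tax: $2,414.57 × 0.03 = $72.44
Social Security tax: only $160,048.34 − $157,845.81 = $2,202.53 of this check is subject → $2,202.53 × 0.06 = $132.15
State unemployment insurance (employee share): $2,624.53 × 0.01 = $26.25
Paid family leave insurance: $2,624.53 × 0.015 = $39.37
Gym membership: $84.88
Total deductions = $209.96 + $289.75 + $72.44 + $132.15 + $26.25 + $39.37 + $84.88 = $854.80
Net pay = $2,624.53 − $854.80 = $1,769.73

$1,769.73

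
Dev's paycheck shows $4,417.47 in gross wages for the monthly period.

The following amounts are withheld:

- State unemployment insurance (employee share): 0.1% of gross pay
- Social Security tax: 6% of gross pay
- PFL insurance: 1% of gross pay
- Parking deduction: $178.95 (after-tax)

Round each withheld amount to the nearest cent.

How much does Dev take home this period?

$3,924.88

State unemployment insurance (employee share): $4,417.47 × 0.001 = $4.42
Social Security tax: $4,417.47 × 0.06 = $265.05
PFL insurance: $4,417.47 × 0.01 = $44.17
Parking deduction: $178.95
Total deductions = $4.42 + $265.05 + $44.17 + $178.95 = $492.59
Net pay = $4,417.47 − $492.59 = $3,924.88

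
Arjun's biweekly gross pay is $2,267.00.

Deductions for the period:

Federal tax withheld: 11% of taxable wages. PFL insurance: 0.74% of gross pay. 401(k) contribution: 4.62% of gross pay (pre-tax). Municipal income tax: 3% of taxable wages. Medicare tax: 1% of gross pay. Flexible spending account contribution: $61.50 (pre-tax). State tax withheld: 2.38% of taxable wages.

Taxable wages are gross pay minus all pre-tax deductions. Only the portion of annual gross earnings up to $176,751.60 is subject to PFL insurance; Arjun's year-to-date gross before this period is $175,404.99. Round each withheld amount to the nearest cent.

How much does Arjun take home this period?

401(k) contribution: $2,267.00 × 0.0462 = $104.74
Flexible spending account contribution: $61.50
Pre-tax total = $104.74 + $61.50 = $166.24
Taxable wages = $2,267.00 − $166.24 = $2,100.76
Federal tax withheld: $2,100.76 × 0.11 = $231.08
Municipal income tax: $2,100.76 × 0.03 = $63.02
State tax withheld: $2,100.76 × 0.0238 = $50.00
Medicare tax: $2,267.00 × 0.01 = $22.67
PFL insurance: only $176,751.60 − $175,404.99 = $1,346.61 of this check is subject → $1,346.61 × 0.0074 = $9.96
Total deductions = $104.74 + $61.50 + $231.08 + $63.02 + $50.00 + $22.67 + $9.96 = $542.97
Net pay = $2,267.00 − $542.97 = $1,724.03

$1,724.03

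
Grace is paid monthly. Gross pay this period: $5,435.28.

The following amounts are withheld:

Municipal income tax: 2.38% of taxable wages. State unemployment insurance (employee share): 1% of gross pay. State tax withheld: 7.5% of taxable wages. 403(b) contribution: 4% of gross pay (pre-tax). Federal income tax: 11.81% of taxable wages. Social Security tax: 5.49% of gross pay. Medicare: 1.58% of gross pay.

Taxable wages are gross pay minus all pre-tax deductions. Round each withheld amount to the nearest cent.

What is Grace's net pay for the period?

403(b) contribution: $5,435.28 × 0.04 = $217.41
Taxable wages = $5,435.28 − $217.41 = $5,217.87
State tax withheld: $5,217.87 × 0.075 = $391.34
Federal income tax: $5,217.87 × 0.1181 = $616.23
Municipal income tax: $5,217.87 × 0.0238 = $124.19
Medicare: $5,435.28 × 0.0158 = $85.88
State unemployment insurance (employee share): $5,435.28 × 0.01 = $54.35
Social Security tax: $5,435.28 × 0.0549 = $298.40
Total deductions = $217.41 + $391.34 + $616.23 + $124.19 + $85.88 + $54.35 + $298.40 = $1,787.80
Net pay = $5,435.28 − $1,787.80 = $3,647.48

$3,647.48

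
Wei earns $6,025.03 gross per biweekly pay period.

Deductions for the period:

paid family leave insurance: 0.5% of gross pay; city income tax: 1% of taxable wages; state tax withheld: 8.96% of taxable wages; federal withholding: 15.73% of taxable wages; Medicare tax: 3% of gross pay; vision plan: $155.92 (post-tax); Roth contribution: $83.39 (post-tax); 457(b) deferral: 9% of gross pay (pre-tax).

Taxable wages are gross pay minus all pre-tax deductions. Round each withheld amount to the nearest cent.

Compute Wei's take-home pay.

457(b) deferral: $6,025.03 × 0.09 = $542.25
Taxable wages = $6,025.03 − $542.25 = $5,482.78
Federal withholding: $5,482.78 × 0.1573 = $862.44
City income tax: $5,482.78 × 0.01 = $54.83
State tax withheld: $5,482.78 × 0.0896 = $491.26
Paid family leave insurance: $6,025.03 × 0.005 = $30.13
Medicare tax: $6,025.03 × 0.03 = $180.75
Vision plan: $155.92
Roth contribution: $83.39
Total deductions = $542.25 + $862.44 + $54.83 + $491.26 + $30.13 + $180.75 + $155.92 + $83.39 = $2,400.97
Net pay = $6,025.03 − $2,400.97 = $3,624.06

$3,624.06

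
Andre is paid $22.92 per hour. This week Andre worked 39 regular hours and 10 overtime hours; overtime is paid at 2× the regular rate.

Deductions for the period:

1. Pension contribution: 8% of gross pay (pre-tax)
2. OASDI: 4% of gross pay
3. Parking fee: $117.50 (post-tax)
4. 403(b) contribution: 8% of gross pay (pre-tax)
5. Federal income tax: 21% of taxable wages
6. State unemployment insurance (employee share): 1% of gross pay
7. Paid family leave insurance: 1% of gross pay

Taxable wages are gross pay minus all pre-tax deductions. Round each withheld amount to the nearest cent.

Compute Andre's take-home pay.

Regular pay: 39 × $22.92 = $893.88
Overtime pay: 10 × $22.92 × 2 = $458.40
Gross pay = $893.88 + $458.40 = $1352.28
Pension contribution: $1352.28 × 0.08 = $108.18
403(b) contribution: $1352.28 × 0.08 = $108.18
Pre-tax total = $108.18 + $108.18 = $216.36
Taxable wages = $1352.28 − $216.36 = $1135.92
Federal income tax: $1135.92 × 0.21 = $238.54
State unemployment insurance (employee share): $1352.28 × 0.01 = $13.52
OASDI: $1352.28 × 0.04 = $54.09
Paid family leave insurance: $1352.28 × 0.01 = $13.52
Parking fee: $117.50
Total deductions = $108.18 + $108.18 + $238.54 + $13.52 + $54.09 + $13.52 + $117.50 = $653.53
Net pay = $1352.28 − $653.53 = $698.75

$698.75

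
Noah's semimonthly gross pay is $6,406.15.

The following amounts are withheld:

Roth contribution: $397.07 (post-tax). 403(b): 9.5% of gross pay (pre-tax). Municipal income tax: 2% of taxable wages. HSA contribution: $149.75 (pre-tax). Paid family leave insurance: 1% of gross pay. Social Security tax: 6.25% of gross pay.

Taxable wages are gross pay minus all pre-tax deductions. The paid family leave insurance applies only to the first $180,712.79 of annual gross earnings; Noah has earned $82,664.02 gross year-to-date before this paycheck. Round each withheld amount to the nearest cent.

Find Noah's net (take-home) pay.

403(b): $6,406.15 × 0.095 = $608.58
HSA contribution: $149.75
Pre-tax total = $608.58 + $149.75 = $758.33
Taxable wages = $6,406.15 − $758.33 = $5,647.82
Municipal income tax: $5,647.82 × 0.02 = $112.96
Paid family leave insurance: cap not yet reached, full $6,406.15 is subject → $6,406.15 × 0.01 = $64.06
Social Security tax: $6,406.15 × 0.0625 = $400.38
Roth contribution: $397.07
Total deductions = $608.58 + $149.75 + $112.96 + $64.06 + $400.38 + $397.07 = $1,732.80
Net pay = $6,406.15 − $1,732.80 = $4,673.35

$4,673.35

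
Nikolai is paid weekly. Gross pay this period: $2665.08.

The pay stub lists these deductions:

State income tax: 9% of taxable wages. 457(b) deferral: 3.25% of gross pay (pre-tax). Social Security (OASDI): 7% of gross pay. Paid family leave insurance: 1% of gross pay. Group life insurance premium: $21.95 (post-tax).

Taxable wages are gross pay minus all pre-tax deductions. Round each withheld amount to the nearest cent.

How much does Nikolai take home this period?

$2111.24

457(b) deferral: $2665.08 × 0.0325 = $86.62
Taxable wages = $2665.08 − $86.62 = $2578.46
State income tax: $2578.46 × 0.09 = $232.06
Social Security (OASDI): $2665.08 × 0.07 = $186.56
Paid family leave insurance: $2665.08 × 0.01 = $26.65
Group life insurance premium: $21.95
Total deductions = $86.62 + $232.06 + $186.56 + $26.65 + $21.95 = $553.84
Net pay = $2665.08 − $553.84 = $2111.24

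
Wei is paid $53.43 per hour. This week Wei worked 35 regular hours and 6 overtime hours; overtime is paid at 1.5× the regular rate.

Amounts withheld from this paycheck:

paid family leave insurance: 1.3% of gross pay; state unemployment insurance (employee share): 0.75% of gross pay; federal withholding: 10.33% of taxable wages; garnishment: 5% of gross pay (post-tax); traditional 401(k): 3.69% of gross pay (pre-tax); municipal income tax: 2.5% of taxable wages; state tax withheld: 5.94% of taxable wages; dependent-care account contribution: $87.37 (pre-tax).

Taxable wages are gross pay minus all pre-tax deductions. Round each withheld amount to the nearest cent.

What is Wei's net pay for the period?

$1,602.48

Regular pay: 35 × $53.43 = $1,870.05
Overtime pay: 6 × $53.43 × 1.5 = $480.87
Gross pay = $1,870.05 + $480.87 = $2,350.92
Traditional 401(k): $2,350.92 × 0.0369 = $86.75
Dependent-care account contribution: $87.37
Pre-tax total = $86.75 + $87.37 = $174.12
Taxable wages = $2,350.92 − $174.12 = $2,176.80
Municipal income tax: $2,176.80 × 0.025 = $54.42
Federal withholding: $2,176.80 × 0.1033 = $224.86
State tax withheld: $2,176.80 × 0.0594 = $129.30
State unemployment insurance (employee share): $2,350.92 × 0.0075 = $17.63
Paid family leave insurance: $2,350.92 × 0.013 = $30.56
Garnishment: $2,350.92 × 0.05 = $117.55
Total deductions = $86.75 + $87.37 + $54.42 + $224.86 + $129.30 + $17.63 + $30.56 + $117.55 = $748.44
Net pay = $2,350.92 − $748.44 = $1,602.48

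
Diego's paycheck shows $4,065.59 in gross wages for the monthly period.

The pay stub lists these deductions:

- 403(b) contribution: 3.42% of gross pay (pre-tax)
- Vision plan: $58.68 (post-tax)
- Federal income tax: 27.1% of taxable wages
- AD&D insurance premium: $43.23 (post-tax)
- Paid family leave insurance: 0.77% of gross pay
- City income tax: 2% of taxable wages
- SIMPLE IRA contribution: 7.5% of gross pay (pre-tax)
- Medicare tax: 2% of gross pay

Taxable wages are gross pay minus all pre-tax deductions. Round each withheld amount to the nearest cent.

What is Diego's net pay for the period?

$2,353.21

SIMPLE IRA contribution: $4,065.59 × 0.075 = $304.92
403(b) contribution: $4,065.59 × 0.0342 = $139.04
Pre-tax total = $304.92 + $139.04 = $443.96
Taxable wages = $4,065.59 − $443.96 = $3,621.63
Federal income tax: $3,621.63 × 0.271 = $981.46
City income tax: $3,621.63 × 0.02 = $72.43
Medicare tax: $4,065.59 × 0.02 = $81.31
Paid family leave insurance: $4,065.59 × 0.0077 = $31.31
AD&D insurance premium: $43.23
Vision plan: $58.68
Total deductions = $304.92 + $139.04 + $981.46 + $72.43 + $81.31 + $31.31 + $43.23 + $58.68 = $1,712.38
Net pay = $4,065.59 − $1,712.38 = $2,353.21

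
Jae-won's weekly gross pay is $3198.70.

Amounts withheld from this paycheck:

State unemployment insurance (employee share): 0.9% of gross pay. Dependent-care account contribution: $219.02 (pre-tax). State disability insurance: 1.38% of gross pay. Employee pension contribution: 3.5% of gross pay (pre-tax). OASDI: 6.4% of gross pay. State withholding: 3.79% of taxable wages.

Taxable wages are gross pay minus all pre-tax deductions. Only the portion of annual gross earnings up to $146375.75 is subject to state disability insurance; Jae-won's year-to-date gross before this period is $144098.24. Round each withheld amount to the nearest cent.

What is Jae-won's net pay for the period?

$2494.10

Dependent-care account contribution: $219.02
Employee pension contribution: $3198.70 × 0.035 = $111.95
Pre-tax total = $219.02 + $111.95 = $330.97
Taxable wages = $3198.70 − $330.97 = $2867.73
State withholding: $2867.73 × 0.0379 = $108.69
OASDI: $3198.70 × 0.064 = $204.72
State disability insurance: only $146375.75 − $144098.24 = $2277.51 of this check is subject → $2277.51 × 0.0138 = $31.43
State unemployment insurance (employee share): $3198.70 × 0.009 = $28.79
Total deductions = $219.02 + $111.95 + $108.69 + $204.72 + $31.43 + $28.79 = $704.60
Net pay = $3198.70 − $704.60 = $2494.10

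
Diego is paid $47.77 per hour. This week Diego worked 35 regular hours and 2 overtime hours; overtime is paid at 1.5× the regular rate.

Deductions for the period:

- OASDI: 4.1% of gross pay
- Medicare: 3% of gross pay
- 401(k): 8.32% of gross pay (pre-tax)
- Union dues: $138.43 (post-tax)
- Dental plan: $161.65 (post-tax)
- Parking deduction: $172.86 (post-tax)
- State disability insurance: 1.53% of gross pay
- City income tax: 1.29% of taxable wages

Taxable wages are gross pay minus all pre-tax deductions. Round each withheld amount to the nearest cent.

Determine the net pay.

$1013.16

Regular pay: 35 × $47.77 = $1671.95
Overtime pay: 2 × $47.77 × 1.5 = $143.31
Gross pay = $1671.95 + $143.31 = $1815.26
401(k): $1815.26 × 0.0832 = $151.03
Taxable wages = $1815.26 − $151.03 = $1664.23
City income tax: $1664.23 × 0.0129 = $21.47
Medicare: $1815.26 × 0.03 = $54.46
OASDI: $1815.26 × 0.041 = $74.43
State disability insurance: $1815.26 × 0.0153 = $27.77
Dental plan: $161.65
Parking deduction: $172.86
Union dues: $138.43
Total deductions = $151.03 + $21.47 + $54.46 + $74.43 + $27.77 + $161.65 + $172.86 + $138.43 = $802.10
Net pay = $1815.26 − $802.10 = $1013.16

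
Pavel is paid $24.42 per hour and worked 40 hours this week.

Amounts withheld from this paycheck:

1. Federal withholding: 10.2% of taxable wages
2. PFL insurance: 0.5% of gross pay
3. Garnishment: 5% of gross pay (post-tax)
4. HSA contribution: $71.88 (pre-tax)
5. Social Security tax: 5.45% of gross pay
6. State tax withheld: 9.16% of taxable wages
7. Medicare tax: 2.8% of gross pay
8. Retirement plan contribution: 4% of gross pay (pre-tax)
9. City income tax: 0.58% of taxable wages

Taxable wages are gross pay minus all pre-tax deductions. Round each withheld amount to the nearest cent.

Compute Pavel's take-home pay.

Gross pay: 40 × $24.42 = $976.80
Retirement plan contribution: $976.80 × 0.04 = $39.07
HSA contribution: $71.88
Pre-tax total = $39.07 + $71.88 = $110.95
Taxable wages = $976.80 − $110.95 = $865.85
State tax withheld: $865.85 × 0.0916 = $79.31
Federal withholding: $865.85 × 0.102 = $88.32
City income tax: $865.85 × 0.0058 = $5.02
Medicare tax: $976.80 × 0.028 = $27.35
Social Security tax: $976.80 × 0.0545 = $53.24
PFL insurance: $976.80 × 0.005 = $4.88
Garnishment: $976.80 × 0.05 = $48.84
Total deductions = $39.07 + $71.88 + $79.31 + $88.32 + $5.02 + $27.35 + $53.24 + $4.88 + $48.84 = $417.91
Net pay = $976.80 − $417.91 = $558.89

$558.89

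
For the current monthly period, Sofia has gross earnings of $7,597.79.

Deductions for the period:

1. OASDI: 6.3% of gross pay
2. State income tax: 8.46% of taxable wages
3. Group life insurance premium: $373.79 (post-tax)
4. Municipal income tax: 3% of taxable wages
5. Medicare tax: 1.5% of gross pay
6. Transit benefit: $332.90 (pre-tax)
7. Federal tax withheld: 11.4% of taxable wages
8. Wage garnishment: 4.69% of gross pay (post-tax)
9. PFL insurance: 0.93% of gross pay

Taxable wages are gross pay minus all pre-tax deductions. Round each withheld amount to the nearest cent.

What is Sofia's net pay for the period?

$4,210.71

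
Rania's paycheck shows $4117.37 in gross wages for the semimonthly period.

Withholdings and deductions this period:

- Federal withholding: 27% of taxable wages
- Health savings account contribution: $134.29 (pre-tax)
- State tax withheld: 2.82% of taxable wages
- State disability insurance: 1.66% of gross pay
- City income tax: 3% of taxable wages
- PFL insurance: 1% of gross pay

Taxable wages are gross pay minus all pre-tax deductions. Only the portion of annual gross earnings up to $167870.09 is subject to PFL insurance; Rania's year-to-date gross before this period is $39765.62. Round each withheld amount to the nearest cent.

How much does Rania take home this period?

Health savings account contribution: $134.29
Taxable wages = $4117.37 − $134.29 = $3983.08
State tax withheld: $3983.08 × 0.0282 = $112.32
Federal withholding: $3983.08 × 0.27 = $1075.43
City income tax: $3983.08 × 0.03 = $119.49
PFL insurance: cap not yet reached, full $4117.37 is subject → $4117.37 × 0.01 = $41.17
State disability insurance: $4117.37 × 0.0166 = $68.35
Total deductions = $134.29 + $112.32 + $1075.43 + $119.49 + $41.17 + $68.35 = $1551.05
Net pay = $4117.37 − $1551.05 = $2566.32

$2566.32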